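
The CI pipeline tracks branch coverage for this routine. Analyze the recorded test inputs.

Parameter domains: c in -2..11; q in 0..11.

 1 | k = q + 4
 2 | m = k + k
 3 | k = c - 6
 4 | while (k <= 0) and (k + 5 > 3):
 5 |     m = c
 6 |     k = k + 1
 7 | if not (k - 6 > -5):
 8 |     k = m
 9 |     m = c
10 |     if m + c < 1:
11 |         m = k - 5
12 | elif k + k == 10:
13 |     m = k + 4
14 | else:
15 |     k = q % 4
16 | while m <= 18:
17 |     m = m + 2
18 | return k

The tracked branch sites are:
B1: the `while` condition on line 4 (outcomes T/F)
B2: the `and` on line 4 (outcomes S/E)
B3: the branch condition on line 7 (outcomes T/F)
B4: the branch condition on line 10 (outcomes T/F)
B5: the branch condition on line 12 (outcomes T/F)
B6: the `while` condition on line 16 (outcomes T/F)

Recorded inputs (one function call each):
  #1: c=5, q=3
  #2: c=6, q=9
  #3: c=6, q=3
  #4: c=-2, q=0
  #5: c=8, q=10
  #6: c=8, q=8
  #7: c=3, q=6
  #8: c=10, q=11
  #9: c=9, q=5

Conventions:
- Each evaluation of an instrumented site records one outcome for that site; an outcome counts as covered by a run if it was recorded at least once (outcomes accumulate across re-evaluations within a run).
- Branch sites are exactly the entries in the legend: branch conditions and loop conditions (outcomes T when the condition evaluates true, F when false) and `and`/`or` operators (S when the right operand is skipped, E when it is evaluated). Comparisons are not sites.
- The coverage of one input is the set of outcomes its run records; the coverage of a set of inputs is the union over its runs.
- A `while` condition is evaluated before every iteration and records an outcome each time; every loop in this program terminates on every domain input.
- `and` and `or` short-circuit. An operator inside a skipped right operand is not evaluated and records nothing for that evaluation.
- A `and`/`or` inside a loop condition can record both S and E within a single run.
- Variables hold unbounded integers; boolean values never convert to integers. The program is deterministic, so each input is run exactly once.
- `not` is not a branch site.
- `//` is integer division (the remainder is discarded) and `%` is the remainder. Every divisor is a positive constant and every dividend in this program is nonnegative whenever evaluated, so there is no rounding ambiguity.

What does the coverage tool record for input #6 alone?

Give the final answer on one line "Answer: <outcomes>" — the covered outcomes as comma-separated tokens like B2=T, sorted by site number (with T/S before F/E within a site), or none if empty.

Tracing the run of input #6 (c=8, q=8):
  B2->S, B1->F, B3->F, B5->F, B6->F
as a set, this run covers: B1=F, B2=S, B3=F, B5=F, B6=F

Answer: B1=F, B2=S, B3=F, B5=F, B6=F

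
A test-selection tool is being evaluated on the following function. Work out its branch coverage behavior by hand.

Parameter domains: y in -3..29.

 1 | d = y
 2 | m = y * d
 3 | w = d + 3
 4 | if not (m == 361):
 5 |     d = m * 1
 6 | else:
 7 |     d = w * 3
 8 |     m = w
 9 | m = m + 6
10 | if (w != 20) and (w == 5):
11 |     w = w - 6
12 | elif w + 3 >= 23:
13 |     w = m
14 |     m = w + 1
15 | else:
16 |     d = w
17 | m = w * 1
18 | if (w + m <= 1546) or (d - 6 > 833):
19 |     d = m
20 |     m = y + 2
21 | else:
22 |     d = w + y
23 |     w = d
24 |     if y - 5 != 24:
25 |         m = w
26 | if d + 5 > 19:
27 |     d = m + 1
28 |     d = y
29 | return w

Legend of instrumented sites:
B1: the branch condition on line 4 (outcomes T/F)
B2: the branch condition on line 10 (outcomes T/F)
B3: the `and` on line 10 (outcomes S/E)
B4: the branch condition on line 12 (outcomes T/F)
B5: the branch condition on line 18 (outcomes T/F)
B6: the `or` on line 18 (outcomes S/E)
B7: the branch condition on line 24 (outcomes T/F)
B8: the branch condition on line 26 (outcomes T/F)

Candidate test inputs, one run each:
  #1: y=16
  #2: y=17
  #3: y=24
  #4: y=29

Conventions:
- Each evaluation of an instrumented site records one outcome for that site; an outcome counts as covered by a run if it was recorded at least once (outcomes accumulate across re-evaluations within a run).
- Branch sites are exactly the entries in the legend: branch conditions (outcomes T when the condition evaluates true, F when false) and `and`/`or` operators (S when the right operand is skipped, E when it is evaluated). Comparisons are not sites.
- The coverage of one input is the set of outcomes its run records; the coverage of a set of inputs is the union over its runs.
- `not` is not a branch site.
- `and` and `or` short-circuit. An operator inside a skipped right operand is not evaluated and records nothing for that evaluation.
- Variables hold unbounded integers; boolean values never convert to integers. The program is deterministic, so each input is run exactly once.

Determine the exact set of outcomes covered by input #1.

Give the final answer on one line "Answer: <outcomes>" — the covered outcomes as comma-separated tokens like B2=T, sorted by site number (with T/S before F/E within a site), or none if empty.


Simulating input #1 (y=16) step by step:
  B1->T, B3->E, B2->F, B4->F, B6->S, B5->T, B8->T
as a set, this run covers: B1=T, B2=F, B3=E, B4=F, B5=T, B6=S, B8=T
Answer: B1=T, B2=F, B3=E, B4=F, B5=T, B6=S, B8=T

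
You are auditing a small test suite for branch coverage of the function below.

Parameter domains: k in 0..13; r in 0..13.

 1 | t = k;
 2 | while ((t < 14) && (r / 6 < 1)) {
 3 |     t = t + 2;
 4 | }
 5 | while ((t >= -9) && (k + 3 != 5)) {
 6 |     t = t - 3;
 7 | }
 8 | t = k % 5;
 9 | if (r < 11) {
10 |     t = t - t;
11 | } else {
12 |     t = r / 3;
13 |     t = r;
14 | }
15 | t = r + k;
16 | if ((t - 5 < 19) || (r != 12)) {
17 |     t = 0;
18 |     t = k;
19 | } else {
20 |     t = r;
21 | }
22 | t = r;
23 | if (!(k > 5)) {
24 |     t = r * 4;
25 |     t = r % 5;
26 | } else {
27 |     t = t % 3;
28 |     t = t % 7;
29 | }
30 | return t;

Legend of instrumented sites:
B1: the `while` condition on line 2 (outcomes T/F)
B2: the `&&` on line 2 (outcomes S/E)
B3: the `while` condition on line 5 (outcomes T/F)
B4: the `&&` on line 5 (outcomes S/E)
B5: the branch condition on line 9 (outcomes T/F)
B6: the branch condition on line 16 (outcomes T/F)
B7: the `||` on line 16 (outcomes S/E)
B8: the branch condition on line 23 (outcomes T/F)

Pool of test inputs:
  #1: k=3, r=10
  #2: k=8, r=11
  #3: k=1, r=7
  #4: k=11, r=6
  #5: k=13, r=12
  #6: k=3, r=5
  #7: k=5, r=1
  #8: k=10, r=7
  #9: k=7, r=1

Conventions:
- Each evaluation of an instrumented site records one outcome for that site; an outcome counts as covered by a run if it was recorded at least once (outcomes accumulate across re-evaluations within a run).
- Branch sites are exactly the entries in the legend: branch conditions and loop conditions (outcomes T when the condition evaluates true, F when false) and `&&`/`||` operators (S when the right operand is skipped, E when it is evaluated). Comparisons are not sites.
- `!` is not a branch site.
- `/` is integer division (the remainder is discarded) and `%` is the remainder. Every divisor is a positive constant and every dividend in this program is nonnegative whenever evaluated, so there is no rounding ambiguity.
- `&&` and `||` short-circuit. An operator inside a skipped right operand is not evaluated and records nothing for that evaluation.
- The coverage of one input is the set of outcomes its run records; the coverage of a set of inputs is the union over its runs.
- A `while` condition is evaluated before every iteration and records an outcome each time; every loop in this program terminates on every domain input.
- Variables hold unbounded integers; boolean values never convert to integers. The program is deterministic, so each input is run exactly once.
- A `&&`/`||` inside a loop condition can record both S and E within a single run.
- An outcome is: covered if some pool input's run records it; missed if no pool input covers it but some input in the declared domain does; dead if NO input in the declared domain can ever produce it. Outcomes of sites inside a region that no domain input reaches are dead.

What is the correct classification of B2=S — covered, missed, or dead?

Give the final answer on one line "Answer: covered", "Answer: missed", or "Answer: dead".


B2=S is recorded by pool input(s) 6, 7, 9 -> covered
Answer: covered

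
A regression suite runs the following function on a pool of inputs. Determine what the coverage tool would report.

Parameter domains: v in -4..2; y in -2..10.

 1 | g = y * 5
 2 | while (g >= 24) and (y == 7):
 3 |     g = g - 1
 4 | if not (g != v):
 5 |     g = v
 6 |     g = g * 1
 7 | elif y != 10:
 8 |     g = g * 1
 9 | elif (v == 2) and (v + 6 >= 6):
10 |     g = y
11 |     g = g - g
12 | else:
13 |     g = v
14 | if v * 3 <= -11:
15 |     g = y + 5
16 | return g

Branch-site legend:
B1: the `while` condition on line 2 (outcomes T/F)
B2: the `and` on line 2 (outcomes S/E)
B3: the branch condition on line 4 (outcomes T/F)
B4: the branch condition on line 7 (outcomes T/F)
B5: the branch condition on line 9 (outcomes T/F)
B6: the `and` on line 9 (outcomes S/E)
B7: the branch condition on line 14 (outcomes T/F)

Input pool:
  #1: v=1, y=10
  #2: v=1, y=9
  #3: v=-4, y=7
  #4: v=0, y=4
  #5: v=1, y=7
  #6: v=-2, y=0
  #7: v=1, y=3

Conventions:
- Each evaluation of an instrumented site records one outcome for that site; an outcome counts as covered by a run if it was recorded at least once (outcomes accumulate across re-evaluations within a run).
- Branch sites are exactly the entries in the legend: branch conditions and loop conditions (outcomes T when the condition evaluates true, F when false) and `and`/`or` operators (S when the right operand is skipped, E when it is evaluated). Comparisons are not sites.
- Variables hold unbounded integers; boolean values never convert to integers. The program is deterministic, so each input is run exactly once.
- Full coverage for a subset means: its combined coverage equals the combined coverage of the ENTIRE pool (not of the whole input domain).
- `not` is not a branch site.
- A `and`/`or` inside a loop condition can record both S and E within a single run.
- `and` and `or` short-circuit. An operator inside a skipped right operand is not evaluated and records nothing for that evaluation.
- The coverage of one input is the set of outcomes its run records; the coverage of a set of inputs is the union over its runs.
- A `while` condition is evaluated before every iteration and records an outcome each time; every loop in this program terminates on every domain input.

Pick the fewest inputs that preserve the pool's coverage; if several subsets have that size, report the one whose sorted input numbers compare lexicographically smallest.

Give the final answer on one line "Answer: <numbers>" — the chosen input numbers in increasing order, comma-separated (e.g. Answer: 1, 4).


#1 (v=1, y=10) -> B2->E, B1->F, B3->F, B4->F, B6->S, B5->F, B7->F; covered: B1=F, B2=E, B3=F, B4=F, B5=F, B6=S, B7=F
#2 (v=1, y=9) -> B2->E, B1->F, B3->F, B4->T, B7->F; covered: B1=F, B2=E, B3=F, B4=T, B7=F
#3 (v=-4, y=7) -> B2->E, B1->T, B2->E, B1->T, B2->E, B1->T, B2->E, B1->T, B2->E, B1->T, B2->E, B1->T, B2->E, B1->T, ...; covered: B1=T, B1=F, B2=S, B2=E, B3=F, B4=T, B7=T
#4 (v=0, y=4) -> B2->S, B1->F, B3->F, B4->T, B7->F; covered: B1=F, B2=S, B3=F, B4=T, B7=F
#5 (v=1, y=7) -> B2->E, B1->T, B2->E, B1->T, B2->E, B1->T, B2->E, B1->T, B2->E, B1->T, B2->E, B1->T, B2->E, B1->T, ...; covered: B1=T, B1=F, B2=S, B2=E, B3=F, B4=T, B7=F
#6 (v=-2, y=0) -> B2->S, B1->F, B3->F, B4->T, B7->F; covered: B1=F, B2=S, B3=F, B4=T, B7=F
#7 (v=1, y=3) -> B2->S, B1->F, B3->F, B4->T, B7->F; covered: B1=F, B2=S, B3=F, B4=T, B7=F
the full pool covers 11 outcomes: B1=T, B1=F, B2=S, B2=E, B3=F, B4=T, B4=F, B5=F, B6=S, B7=T, B7=F
every size-1 subset falls short of the 11 outcomes (best: 7/11)
inputs {1, 3} (size 2) cover everything; no size-2 subset with a lexicographically smaller index list covers all 11
Answer: 1, 3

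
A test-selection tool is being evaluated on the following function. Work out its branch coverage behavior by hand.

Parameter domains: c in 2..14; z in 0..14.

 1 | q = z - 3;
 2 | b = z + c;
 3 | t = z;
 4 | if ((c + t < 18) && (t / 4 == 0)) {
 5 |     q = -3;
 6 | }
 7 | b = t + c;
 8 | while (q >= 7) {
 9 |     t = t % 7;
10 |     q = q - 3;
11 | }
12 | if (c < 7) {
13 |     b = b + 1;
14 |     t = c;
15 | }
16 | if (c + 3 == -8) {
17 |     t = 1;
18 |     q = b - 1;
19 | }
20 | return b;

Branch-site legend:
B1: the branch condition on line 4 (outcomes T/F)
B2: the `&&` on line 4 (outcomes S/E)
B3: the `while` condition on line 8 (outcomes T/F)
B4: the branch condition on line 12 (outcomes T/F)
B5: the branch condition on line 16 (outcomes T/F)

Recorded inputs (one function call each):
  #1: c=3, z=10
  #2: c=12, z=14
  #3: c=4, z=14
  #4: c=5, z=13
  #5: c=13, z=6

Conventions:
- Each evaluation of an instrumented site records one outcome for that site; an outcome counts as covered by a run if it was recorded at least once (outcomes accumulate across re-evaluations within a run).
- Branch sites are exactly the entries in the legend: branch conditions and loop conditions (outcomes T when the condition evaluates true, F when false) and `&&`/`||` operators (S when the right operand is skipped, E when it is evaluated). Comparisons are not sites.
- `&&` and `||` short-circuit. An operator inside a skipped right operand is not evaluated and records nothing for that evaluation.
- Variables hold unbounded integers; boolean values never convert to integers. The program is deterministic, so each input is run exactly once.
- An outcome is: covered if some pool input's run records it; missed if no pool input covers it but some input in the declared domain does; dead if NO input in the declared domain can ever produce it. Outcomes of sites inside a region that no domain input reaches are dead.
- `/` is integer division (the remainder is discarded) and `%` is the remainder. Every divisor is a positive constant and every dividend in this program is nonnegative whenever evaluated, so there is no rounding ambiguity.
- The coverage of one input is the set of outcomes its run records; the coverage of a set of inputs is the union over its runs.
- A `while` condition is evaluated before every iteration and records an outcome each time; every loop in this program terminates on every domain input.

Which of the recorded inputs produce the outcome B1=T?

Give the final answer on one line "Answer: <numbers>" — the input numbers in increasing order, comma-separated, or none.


input #1 (c=3, z=10): does not produce B1=T
input #2 (c=12, z=14): does not produce B1=T
input #3 (c=4, z=14): does not produce B1=T
input #4 (c=5, z=13): does not produce B1=T
input #5 (c=13, z=6): does not produce B1=T
Answer: none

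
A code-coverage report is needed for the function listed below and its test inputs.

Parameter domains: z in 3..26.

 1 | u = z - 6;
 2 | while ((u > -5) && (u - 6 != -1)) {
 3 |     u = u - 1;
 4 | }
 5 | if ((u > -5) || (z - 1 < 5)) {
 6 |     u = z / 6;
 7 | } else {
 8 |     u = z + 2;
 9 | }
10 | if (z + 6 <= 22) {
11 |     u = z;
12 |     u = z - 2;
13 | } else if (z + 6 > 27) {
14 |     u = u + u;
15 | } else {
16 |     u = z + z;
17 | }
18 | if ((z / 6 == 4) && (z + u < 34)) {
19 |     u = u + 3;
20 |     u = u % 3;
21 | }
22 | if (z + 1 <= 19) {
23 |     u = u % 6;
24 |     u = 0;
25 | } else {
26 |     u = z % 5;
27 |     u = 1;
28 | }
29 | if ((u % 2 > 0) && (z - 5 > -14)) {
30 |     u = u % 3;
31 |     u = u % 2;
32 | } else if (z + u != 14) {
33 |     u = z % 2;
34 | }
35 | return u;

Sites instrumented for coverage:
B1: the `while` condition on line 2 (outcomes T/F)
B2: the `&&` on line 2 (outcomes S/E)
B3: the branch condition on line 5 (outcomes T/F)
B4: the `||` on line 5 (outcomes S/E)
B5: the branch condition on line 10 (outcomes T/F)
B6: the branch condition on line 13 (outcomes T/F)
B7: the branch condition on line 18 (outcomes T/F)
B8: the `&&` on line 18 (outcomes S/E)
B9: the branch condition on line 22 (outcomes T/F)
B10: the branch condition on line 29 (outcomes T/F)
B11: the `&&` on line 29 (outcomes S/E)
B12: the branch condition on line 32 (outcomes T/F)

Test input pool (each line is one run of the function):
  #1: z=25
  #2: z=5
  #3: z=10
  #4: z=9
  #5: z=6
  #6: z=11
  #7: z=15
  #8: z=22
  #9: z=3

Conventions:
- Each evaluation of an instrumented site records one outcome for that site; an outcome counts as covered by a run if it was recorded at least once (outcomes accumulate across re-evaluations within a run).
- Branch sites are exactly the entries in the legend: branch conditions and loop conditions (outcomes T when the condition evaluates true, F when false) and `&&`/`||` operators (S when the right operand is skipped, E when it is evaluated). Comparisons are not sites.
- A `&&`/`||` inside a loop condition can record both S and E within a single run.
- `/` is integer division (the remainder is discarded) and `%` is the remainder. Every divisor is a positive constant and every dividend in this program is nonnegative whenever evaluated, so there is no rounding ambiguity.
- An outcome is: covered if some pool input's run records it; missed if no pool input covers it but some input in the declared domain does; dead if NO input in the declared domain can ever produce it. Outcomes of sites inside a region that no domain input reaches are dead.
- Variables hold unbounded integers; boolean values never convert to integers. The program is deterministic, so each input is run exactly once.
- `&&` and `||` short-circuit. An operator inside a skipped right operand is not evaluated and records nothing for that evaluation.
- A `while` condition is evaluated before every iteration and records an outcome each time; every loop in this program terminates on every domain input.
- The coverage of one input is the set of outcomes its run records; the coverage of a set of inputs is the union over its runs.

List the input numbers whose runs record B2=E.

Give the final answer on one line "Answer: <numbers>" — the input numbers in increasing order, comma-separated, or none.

input #1 (z=25): hits B2=E
input #2 (z=5): hits B2=E
input #3 (z=10): hits B2=E
input #4 (z=9): hits B2=E
input #5 (z=6): hits B2=E
input #6 (z=11): hits B2=E
input #7 (z=15): hits B2=E
input #8 (z=22): hits B2=E
input #9 (z=3): hits B2=E

Answer: 1, 2, 3, 4, 5, 6, 7, 8, 9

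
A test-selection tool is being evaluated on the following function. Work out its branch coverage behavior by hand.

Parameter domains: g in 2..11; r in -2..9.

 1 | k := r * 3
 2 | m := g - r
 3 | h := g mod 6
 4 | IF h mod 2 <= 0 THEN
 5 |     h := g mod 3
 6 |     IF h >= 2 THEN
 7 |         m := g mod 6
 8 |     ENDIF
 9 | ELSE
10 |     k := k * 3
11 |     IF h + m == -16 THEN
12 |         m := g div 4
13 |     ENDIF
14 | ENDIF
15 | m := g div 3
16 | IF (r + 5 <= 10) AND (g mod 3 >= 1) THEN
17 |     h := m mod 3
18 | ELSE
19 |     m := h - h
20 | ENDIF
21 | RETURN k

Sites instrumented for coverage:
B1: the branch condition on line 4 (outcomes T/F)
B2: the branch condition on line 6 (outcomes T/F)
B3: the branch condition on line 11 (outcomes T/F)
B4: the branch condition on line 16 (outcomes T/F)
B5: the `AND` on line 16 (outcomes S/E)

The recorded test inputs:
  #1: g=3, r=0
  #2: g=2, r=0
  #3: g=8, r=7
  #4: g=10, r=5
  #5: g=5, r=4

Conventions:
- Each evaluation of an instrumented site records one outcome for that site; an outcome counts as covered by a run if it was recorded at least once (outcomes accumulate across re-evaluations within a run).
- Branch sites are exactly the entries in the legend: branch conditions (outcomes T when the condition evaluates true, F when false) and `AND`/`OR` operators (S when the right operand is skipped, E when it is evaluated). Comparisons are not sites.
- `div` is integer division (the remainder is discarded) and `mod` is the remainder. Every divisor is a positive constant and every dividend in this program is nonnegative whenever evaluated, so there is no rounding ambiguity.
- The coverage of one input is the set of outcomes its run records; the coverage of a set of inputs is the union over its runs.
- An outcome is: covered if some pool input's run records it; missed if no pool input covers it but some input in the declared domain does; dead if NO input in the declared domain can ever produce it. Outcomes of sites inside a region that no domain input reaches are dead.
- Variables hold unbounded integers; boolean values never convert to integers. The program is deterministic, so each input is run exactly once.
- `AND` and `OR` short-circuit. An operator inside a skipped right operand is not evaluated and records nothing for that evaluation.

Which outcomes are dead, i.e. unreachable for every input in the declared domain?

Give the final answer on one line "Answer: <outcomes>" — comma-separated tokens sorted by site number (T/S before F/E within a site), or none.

checking every outcome against all 120 domain inputs:
  B3=T: never recorded by any domain input -> dead
  reachable outcomes have witnesses, e.g. B1=T (e.g. g=2, r=-2), B1=F (e.g. g=3, r=-2), B2=T (e.g. g=2, r=-2), B2=F (e.g. g=4, r=-2)

Answer: B3=T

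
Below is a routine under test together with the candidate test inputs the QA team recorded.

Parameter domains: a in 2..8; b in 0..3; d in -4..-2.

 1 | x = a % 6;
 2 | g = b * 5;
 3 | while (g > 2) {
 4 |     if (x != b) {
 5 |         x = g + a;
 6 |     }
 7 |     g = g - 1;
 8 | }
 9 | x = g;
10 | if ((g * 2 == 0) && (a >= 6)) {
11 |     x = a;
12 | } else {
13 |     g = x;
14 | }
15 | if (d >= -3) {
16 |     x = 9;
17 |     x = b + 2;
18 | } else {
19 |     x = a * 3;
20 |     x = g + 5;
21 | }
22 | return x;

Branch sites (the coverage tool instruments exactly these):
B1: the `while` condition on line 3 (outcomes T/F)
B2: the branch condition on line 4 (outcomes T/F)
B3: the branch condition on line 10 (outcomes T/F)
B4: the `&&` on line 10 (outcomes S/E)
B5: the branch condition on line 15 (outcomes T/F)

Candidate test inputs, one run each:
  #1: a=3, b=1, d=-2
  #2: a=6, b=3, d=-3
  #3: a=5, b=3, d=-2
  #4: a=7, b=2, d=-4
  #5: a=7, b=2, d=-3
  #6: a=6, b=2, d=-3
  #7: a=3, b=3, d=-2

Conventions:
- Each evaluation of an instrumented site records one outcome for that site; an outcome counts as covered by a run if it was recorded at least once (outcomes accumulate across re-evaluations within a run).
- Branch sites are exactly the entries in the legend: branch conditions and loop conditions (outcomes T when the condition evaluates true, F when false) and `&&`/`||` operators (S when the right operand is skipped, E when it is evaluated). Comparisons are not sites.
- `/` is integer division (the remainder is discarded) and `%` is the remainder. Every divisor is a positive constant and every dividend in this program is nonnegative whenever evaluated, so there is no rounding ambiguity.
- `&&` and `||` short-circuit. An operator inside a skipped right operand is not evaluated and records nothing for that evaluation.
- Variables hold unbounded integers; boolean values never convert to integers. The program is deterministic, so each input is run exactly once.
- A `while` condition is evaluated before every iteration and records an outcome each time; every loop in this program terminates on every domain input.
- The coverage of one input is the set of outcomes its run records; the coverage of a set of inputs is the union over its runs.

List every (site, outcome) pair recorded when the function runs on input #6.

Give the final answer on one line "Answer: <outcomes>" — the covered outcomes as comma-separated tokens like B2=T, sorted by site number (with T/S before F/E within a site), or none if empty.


Tracing the run of input #6 (a=6, b=2, d=-3):
  B1->T, B2->T, B1->T, B2->T, B1->T, B2->T, B1->T, B2->T, B1->T, B2->T
  B1->T, B2->T, B1->T, B2->T, B1->T, B2->T, B1->F, B4->S, B3->F, B5->T
deduplicating events, the covered set is: B1=T, B1=F, B2=T, B3=F, B4=S, B5=T
Answer: B1=T, B1=F, B2=T, B3=F, B4=S, B5=T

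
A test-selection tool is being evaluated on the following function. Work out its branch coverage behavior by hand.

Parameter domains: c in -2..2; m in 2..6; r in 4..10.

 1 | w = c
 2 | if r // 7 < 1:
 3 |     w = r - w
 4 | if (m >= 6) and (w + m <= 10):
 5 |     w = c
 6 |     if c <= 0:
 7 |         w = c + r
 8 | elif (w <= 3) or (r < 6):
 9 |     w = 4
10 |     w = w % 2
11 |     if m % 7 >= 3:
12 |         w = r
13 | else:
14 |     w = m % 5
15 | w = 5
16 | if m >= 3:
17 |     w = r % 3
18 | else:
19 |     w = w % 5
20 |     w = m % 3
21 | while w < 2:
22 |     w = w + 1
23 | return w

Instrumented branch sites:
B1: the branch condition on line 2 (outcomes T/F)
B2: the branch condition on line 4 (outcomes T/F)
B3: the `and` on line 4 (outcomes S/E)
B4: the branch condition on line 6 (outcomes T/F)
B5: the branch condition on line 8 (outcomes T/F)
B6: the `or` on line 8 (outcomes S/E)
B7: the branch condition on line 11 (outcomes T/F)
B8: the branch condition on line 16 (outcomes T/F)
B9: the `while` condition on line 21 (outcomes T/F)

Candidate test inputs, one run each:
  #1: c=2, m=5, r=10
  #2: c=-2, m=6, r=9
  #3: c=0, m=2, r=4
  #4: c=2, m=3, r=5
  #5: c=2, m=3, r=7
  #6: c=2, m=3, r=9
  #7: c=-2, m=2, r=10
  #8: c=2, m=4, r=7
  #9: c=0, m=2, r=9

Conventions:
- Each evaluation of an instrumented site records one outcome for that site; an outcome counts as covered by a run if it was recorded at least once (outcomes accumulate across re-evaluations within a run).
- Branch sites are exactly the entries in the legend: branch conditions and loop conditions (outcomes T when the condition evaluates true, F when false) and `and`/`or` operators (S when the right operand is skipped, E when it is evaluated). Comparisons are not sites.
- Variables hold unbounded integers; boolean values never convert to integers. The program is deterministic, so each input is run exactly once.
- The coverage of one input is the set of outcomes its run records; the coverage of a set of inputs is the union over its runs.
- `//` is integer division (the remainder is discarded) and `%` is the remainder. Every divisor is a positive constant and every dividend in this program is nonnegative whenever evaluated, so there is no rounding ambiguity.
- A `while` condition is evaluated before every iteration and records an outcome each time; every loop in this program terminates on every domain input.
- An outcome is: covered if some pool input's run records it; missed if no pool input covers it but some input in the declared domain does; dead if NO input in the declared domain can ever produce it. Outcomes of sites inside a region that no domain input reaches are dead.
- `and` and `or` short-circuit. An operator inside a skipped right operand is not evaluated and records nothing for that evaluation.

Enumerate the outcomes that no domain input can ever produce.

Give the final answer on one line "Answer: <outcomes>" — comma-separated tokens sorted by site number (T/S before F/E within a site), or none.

exhaustive pass over the 175-input domain:
  reachable outcomes have witnesses, e.g. B1=T (e.g. c=-2, m=2, r=4), B1=F (e.g. c=-2, m=2, r=7), B2=T (e.g. c=-2, m=6, r=7), B2=F (e.g. c=-2, m=2, r=4)

Answer: none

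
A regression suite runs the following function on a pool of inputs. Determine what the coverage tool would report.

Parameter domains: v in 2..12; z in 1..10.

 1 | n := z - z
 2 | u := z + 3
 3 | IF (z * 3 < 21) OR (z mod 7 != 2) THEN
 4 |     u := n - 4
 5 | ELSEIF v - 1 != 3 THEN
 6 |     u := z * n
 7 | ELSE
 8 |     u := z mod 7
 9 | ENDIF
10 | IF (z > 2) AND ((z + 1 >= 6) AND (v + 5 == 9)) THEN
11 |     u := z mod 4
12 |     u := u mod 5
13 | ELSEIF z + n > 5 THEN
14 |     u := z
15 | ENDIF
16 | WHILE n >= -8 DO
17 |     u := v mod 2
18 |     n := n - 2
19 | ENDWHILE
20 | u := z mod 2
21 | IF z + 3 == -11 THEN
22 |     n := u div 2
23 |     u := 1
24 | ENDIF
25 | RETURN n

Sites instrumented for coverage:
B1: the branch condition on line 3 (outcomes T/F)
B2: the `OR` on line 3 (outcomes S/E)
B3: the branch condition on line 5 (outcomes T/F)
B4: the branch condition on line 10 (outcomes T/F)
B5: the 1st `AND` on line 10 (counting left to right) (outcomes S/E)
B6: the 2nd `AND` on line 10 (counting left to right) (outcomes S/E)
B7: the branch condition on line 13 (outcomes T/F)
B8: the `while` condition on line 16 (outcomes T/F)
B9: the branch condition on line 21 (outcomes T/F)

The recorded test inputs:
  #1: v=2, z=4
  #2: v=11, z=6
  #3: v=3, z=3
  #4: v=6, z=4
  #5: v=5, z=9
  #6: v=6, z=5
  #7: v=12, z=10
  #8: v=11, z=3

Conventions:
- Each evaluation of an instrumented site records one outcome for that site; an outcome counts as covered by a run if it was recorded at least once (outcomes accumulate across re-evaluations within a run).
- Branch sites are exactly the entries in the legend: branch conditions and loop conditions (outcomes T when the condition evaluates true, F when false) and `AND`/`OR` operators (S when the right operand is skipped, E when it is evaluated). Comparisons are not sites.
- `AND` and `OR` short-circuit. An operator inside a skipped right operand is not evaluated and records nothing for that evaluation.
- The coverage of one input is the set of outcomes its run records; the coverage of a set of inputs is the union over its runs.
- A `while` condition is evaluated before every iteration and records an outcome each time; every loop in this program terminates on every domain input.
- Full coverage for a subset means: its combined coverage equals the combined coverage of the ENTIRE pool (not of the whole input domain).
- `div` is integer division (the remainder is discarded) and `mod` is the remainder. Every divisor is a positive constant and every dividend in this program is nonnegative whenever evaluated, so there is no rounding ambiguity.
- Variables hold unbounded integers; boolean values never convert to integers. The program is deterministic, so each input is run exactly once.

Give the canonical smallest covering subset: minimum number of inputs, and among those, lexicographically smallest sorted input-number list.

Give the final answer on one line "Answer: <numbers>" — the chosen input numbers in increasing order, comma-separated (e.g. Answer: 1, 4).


input #1, v=2, z=4: outcomes B1=T, B2=S, B4=F, B5=E, B6=S, B7=F, B8=T, B8=F, B9=F
input #2, v=11, z=6: outcomes B1=T, B2=S, B4=F, B5=E, B6=E, B7=T, B8=T, B8=F, B9=F
input #3, v=3, z=3: outcomes B1=T, B2=S, B4=F, B5=E, B6=S, B7=F, B8=T, B8=F, B9=F
input #4, v=6, z=4: outcomes B1=T, B2=S, B4=F, B5=E, B6=S, B7=F, B8=T, B8=F, B9=F
input #5, v=5, z=9: outcomes B1=F, B2=E, B3=T, B4=F, B5=E, B6=E, B7=T, B8=T, B8=F, B9=F
input #6, v=6, z=5: outcomes B1=T, B2=S, B4=F, B5=E, B6=E, B7=F, B8=T, B8=F, B9=F
input #7, v=12, z=10: outcomes B1=T, B2=E, B4=F, B5=E, B6=E, B7=T, B8=T, B8=F, B9=F
input #8, v=11, z=3: outcomes B1=T, B2=S, B4=F, B5=E, B6=S, B7=F, B8=T, B8=F, B9=F
pool-wide coverage (14 outcomes): B1=T, B1=F, B2=S, B2=E, B3=T, B4=F, B5=E, B6=S, B6=E, B7=T, B7=F, B8=T, B8=F, B9=F
no size-1 subset reaches all 14 outcomes (best union: 10/14)
inputs {1, 5} (size 2) cover everything; no size-2 subset with a lexicographically smaller index list covers all 14
Answer: 1, 5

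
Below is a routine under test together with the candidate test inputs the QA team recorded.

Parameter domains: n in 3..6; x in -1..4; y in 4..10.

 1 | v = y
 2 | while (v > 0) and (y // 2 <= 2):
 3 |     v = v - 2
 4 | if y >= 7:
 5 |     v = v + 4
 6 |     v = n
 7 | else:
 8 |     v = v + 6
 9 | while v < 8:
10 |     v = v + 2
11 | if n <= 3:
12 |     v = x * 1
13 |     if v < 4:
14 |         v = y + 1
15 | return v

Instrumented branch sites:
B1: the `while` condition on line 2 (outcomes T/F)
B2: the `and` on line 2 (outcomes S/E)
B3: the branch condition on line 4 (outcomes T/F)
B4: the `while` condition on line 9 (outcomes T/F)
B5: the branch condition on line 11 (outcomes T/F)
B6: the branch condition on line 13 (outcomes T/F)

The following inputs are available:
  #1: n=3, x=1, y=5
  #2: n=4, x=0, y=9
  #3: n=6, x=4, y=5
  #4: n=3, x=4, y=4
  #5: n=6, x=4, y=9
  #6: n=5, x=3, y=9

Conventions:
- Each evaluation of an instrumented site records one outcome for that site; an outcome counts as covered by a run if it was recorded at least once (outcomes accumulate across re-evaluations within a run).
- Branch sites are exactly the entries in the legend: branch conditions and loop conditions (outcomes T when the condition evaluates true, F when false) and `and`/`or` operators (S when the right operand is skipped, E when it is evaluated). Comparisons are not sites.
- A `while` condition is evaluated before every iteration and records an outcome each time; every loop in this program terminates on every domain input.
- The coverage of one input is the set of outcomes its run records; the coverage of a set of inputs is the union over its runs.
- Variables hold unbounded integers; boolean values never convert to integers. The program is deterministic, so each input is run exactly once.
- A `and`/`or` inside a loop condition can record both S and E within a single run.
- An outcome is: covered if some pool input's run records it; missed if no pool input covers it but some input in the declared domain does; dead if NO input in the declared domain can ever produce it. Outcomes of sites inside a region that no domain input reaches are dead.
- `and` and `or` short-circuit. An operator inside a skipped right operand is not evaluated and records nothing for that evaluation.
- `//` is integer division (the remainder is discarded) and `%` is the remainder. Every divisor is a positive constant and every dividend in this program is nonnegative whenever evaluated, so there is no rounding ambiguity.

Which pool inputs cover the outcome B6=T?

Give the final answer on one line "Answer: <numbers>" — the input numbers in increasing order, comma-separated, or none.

input #1 (n=3, x=1, y=5): produces B6=T
input #2 (n=4, x=0, y=9): does not produce B6=T
input #3 (n=6, x=4, y=5): does not produce B6=T
input #4 (n=3, x=4, y=4): does not produce B6=T
input #5 (n=6, x=4, y=9): does not produce B6=T
input #6 (n=5, x=3, y=9): does not produce B6=T

Answer: 1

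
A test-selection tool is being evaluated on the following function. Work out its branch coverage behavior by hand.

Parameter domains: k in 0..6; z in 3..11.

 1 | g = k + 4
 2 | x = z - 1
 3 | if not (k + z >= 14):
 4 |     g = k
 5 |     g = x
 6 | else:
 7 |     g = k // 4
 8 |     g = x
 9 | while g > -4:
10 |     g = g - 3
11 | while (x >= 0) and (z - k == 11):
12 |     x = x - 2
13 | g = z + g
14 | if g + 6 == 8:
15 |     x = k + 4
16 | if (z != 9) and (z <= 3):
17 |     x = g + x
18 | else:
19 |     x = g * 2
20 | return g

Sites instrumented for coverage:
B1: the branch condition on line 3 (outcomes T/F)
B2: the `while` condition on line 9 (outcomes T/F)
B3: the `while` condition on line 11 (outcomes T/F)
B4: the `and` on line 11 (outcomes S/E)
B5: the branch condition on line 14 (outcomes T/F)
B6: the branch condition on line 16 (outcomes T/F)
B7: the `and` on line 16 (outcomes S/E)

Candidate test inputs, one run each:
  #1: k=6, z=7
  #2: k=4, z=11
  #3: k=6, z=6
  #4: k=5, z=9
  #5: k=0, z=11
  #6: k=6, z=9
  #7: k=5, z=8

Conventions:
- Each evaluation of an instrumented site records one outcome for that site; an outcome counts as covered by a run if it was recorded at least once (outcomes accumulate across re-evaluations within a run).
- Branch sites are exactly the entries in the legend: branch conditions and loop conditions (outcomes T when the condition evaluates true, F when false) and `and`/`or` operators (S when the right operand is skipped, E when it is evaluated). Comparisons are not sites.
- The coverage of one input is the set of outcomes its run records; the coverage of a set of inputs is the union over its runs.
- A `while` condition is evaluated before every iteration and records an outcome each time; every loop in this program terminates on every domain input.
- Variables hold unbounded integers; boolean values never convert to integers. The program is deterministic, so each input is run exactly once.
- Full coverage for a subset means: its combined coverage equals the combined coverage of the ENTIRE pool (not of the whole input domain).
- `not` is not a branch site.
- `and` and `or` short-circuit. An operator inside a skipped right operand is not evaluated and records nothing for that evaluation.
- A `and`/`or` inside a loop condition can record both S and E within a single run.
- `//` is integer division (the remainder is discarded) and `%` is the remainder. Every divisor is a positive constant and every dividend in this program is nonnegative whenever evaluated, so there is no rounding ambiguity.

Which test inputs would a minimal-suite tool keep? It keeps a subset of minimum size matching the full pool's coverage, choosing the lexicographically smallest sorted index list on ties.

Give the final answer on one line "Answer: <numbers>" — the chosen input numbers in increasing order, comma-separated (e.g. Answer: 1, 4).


#1 (k=6, z=7) -> B1->T, B2->T, B2->T, B2->T, B2->T, B2->F, B4->E, B3->F, B5->F, B7->E, B6->F; covered: B1=T, B2=T, B2=F, B3=F, B4=E, B5=F, B6=F, B7=E
#2 (k=4, z=11) -> B1->F, B2->T, B2->T, B2->T, B2->T, B2->T, B2->F, B4->E, B3->F, B5->F, B7->E, B6->F; covered: B1=F, B2=T, B2=F, B3=F, B4=E, B5=F, B6=F, B7=E
#3 (k=6, z=6) -> B1->T, B2->T, B2->T, B2->T, B2->F, B4->E, B3->F, B5->T, B7->E, B6->F; covered: B1=T, B2=T, B2=F, B3=F, B4=E, B5=T, B6=F, B7=E
#4 (k=5, z=9) -> B1->F, B2->T, B2->T, B2->T, B2->T, B2->F, B4->E, B3->F, B5->F, B7->S, B6->F; covered: B1=F, B2=T, B2=F, B3=F, B4=E, B5=F, B6=F, B7=S
#5 (k=0, z=11) -> B1->T, B2->T, B2->T, B2->T, B2->T, B2->T, B2->F, B4->E, B3->T, B4->E, B3->T, B4->E, B3->T, B4->E, ...; covered: B1=T, B2=T, B2=F, B3=T, B3=F, B4=S, B4=E, B5=F, B6=F, B7=E
#6 (k=6, z=9) -> B1->F, B2->T, B2->T, B2->T, B2->T, B2->F, B4->E, B3->F, B5->F, B7->S, B6->F; covered: B1=F, B2=T, B2=F, B3=F, B4=E, B5=F, B6=F, B7=S
#7 (k=5, z=8) -> B1->T, B2->T, B2->T, B2->T, B2->T, B2->F, B4->E, B3->F, B5->F, B7->E, B6->F; covered: B1=T, B2=T, B2=F, B3=F, B4=E, B5=F, B6=F, B7=E
the full pool covers 13 outcomes: B1=T, B1=F, B2=T, B2=F, B3=T, B3=F, B4=S, B4=E, B5=T, B5=F, B6=F, B7=S, B7=E
checked all size-1 subsets: none covers 13 outcomes (max 10/13)
checked all size-2 subsets: none covers 13 outcomes (max 12/13)
at size 3, {3, 4, 5} reaches all 13 outcomes; every lexicographically earlier size-3 subset fails
Answer: 3, 4, 5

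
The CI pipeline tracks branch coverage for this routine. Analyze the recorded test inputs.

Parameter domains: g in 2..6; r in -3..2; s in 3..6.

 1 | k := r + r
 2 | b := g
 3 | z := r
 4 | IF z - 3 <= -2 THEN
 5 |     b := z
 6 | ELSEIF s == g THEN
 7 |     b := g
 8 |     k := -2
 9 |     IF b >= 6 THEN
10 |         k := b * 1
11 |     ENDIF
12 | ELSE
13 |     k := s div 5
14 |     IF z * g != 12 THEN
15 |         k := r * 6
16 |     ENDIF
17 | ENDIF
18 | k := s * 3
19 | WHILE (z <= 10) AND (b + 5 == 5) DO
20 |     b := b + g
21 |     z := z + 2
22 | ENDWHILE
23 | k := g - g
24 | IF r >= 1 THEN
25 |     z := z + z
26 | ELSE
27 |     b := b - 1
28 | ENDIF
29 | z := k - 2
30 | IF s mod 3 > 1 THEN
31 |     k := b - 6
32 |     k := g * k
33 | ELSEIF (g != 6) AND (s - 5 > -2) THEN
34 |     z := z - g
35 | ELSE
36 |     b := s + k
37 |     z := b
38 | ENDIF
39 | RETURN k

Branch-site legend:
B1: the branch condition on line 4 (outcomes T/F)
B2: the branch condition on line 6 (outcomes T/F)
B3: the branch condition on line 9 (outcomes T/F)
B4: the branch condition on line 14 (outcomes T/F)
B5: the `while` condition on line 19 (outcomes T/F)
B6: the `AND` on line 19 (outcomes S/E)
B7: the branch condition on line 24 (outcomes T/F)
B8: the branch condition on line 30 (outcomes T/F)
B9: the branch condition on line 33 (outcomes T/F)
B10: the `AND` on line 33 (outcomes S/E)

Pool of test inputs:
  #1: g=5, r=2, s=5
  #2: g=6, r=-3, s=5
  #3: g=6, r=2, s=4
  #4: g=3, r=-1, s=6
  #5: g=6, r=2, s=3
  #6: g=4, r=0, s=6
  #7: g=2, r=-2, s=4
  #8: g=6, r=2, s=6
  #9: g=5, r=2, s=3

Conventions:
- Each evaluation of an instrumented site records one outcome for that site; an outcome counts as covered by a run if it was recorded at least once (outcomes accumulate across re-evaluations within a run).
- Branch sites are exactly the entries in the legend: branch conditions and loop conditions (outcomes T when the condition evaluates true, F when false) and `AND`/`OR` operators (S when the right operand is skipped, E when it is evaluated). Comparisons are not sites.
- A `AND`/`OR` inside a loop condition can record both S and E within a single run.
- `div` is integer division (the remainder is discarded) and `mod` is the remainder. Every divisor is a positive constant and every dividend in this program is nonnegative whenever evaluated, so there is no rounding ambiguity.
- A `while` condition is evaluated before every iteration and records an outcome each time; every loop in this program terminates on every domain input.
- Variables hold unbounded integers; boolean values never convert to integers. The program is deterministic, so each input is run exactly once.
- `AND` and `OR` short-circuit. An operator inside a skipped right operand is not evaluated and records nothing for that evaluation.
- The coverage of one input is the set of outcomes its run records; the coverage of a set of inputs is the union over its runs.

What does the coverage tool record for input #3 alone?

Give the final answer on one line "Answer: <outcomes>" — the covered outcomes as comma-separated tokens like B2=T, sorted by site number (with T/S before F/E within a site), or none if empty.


Running input #3 (g=6, r=2, s=4), event by event:
  B1->F, B2->F, B4->F, B6->E, B5->F, B7->T, B8->F, B10->S, B9->F
distinct outcomes covered: B1=F, B2=F, B4=F, B5=F, B6=E, B7=T, B8=F, B9=F, B10=S
Answer: B1=F, B2=F, B4=F, B5=F, B6=E, B7=T, B8=F, B9=F, B10=S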